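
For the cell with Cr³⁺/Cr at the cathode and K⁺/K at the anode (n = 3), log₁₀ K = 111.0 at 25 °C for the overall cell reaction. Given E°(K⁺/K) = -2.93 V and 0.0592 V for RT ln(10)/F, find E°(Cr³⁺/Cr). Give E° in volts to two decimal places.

-0.74 V

E°cell = (0.0592/n)·log K = (0.0592/3)(111.0) = +2.190 V.
Since Cr³⁺/Cr is the cathode and K⁺/K the anode, E°cell = E°(Cr³⁺/Cr) − E°(K⁺/K).
So E°(Cr³⁺/Cr) = E°cell + E°(K⁺/K) = +2.190 + (-2.93) = -0.74 V.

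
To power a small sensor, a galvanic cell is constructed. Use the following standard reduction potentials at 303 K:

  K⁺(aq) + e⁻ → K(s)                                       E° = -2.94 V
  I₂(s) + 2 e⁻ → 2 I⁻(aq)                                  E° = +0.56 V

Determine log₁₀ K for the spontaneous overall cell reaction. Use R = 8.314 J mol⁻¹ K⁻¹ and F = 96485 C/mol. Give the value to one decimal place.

116.4

Cathode: I₂/I⁻; anode: K⁺/K. E°cell = (+0.56) − (-2.94) = +3.50 V, with n = 2.
ΔG° = −nFE° = −RT ln K, so ln K = nFE°/(RT) = (2)(96485)(+3.50) / ((8.314)(303)) = 268.105.
log₁₀ K = 268.105 / ln 10 = 116.4.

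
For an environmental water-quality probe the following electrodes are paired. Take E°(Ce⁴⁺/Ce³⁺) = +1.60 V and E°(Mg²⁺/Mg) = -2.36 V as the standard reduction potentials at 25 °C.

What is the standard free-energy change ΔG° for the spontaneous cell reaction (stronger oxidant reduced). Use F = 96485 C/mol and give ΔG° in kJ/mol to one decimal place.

-764.2 kJ/mol

Ce⁴⁺/Ce³⁺ (E° = +1.60 V) is the cathode; Mg²⁺/Mg (E° = -2.36 V) is the anode, so E°cell = +3.96 V.
Balancing electrons gives n = 2 (lcm of 1 and 2).
ΔG° = −nFE° = −(2)(96485)(+3.96) = -764,161 J = -764.2 kJ/mol.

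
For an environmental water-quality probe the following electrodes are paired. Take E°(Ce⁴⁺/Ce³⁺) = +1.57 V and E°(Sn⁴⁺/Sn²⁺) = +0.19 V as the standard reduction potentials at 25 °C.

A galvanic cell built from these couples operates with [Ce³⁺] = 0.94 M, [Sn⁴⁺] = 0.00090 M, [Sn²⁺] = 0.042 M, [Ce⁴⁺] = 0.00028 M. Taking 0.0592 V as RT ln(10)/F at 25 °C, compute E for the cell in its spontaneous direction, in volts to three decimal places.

+1.221 V

Ce⁴⁺/Ce³⁺ is the cathode (higher E°), Sn⁴⁺/Sn²⁺ the anode: E°cell = +1.57 − (+0.19) = +1.38 V, n = 2.
Overall: 2 Ce⁴⁺(aq) + Sn²⁺(aq) → 2 Ce³⁺(aq) + Sn⁴⁺(aq)
Q = [Ce³⁺]^2·[Sn⁴⁺] / ([Ce⁴⁺]^2·[Sn²⁺]); log Q = 5.383.
E = E° − (0.0592/n) log Q = +1.38 − (0.0592/2)(5.383) = +1.221 V.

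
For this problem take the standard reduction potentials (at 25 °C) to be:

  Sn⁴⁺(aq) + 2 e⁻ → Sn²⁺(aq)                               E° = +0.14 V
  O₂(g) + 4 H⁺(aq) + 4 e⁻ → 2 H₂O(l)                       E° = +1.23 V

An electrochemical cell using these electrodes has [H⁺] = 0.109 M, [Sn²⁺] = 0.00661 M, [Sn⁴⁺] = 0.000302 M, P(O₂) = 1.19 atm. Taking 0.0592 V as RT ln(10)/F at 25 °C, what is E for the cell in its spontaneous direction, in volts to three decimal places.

O₂/H₂O is the cathode (higher E°), Sn⁴⁺/Sn²⁺ the anode: E°cell = +1.23 − (+0.14) = +1.09 V, n = 4.
Overall: O₂(g) + 4 H⁺(aq) + 2 Sn²⁺(aq) → 2 H₂O(l) + 2 Sn⁴⁺(aq)
Q = [Sn⁴⁺]^2 / (P(O₂)·[H⁺]^4·[Sn²⁺]^2); log Q = 1.094.
E = E° − (0.0592/n) log Q = +1.09 − (0.0592/4)(1.094) = +1.074 V.

+1.074 V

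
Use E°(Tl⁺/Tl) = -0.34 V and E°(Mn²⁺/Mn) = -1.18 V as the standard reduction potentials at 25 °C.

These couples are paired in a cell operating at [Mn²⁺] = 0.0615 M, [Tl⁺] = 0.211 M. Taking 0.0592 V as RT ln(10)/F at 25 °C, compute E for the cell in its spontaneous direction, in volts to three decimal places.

+0.836 V

Tl⁺/Tl is the cathode (higher E°), Mn²⁺/Mn the anode: E°cell = -0.34 − (-1.18) = +0.84 V, n = 2.
Overall: 2 Tl⁺(aq) + Mn(s) → 2 Tl(s) + Mn²⁺(aq)
Q = [Mn²⁺] / ([Tl⁺]^2); log Q = 0.140.
E = E° − (0.0592/n) log Q = +0.84 − (0.0592/2)(0.140) = +0.836 V.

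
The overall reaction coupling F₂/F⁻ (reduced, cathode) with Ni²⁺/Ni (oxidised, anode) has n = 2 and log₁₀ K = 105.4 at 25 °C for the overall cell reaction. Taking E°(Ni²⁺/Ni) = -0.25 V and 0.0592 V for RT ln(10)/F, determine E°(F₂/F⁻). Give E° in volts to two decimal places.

+2.87 V

E°cell = (0.0592/n)·log K = (0.0592/2)(105.4) = +3.120 V.
Since F₂/F⁻ is the cathode and Ni²⁺/Ni the anode, E°cell = E°(F₂/F⁻) − E°(Ni²⁺/Ni).
So E°(F₂/F⁻) = E°cell + E°(Ni²⁺/Ni) = +3.120 + (-0.25) = +2.87 V.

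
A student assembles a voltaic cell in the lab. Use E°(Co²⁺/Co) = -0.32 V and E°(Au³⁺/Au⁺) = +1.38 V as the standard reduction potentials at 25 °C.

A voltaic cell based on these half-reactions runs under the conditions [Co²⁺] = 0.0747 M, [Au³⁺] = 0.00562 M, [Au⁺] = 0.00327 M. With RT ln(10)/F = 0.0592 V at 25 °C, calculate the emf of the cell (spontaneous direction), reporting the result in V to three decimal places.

Au³⁺/Au⁺ is the cathode (higher E°), Co²⁺/Co the anode: E°cell = +1.38 − (-0.32) = +1.70 V, n = 2.
Overall: Au³⁺(aq) + Co(s) → Au⁺(aq) + Co²⁺(aq)
Q = [Au⁺]·[Co²⁺] / ([Au³⁺]); log Q = -1.362.
E = E° − (0.0592/n) log Q = +1.70 − (0.0592/2)(-1.362) = +1.740 V.

+1.740 V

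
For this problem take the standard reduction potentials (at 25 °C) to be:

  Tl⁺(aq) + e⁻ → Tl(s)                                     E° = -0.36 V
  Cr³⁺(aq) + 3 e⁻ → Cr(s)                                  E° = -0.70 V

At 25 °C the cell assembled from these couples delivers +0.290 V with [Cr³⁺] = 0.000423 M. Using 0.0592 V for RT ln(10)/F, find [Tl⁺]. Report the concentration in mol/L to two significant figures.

Tl⁺/Tl is the cathode, Cr³⁺/Cr the anode: E°cell = +0.34 V, n = 3.
Overall reaction: 3 Tl⁺(aq) + Cr(s) → 3 Tl(s) + Cr³⁺(aq); Q = [Cr³⁺]^1/[Tl⁺]^3.
From E = E° − (0.0592/n) log Q: log Q = (E° − E)·n/0.0592 = (+0.34 − (+0.290))·3/0.0592 = 2.5338.
So 3·log[Tl⁺] = 1·log(0.000423) − log Q = -3.3737 − (2.5338) = -5.9075; log[Tl⁺] = -5.9075 / 3 = -1.9692; [Tl⁺] = 10^(-1.9692) ≈ 0.011 M.

0.011 M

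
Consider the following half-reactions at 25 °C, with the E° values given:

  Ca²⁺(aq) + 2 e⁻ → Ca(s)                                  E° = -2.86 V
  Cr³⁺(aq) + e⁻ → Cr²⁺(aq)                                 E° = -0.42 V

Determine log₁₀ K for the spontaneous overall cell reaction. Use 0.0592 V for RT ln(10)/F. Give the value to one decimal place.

82.4

Cathode: Cr³⁺/Cr²⁺; anode: Ca²⁺/Ca. E°cell = +2.44 V, n = 2.
log K = nE°cell / 0.0592 = (2)(+2.44) / 0.0592 = 82.4.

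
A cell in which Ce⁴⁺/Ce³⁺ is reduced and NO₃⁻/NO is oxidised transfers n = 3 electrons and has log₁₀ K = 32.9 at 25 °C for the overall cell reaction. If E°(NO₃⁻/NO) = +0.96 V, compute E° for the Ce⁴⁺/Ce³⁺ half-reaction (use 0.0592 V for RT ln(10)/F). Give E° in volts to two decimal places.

E°cell = (0.0592/n)·log K = (0.0592/3)(32.9) = +0.649 V.
Since Ce⁴⁺/Ce³⁺ is the cathode and NO₃⁻/NO the anode, E°cell = E°(Ce⁴⁺/Ce³⁺) − E°(NO₃⁻/NO).
So E°(Ce⁴⁺/Ce³⁺) = E°cell + E°(NO₃⁻/NO) = +0.649 + (+0.96) = +1.61 V.

+1.61 V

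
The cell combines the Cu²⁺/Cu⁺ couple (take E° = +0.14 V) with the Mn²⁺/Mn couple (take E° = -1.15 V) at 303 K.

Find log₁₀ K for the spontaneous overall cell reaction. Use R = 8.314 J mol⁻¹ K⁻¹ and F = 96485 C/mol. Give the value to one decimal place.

Cathode: Cu²⁺/Cu⁺; anode: Mn²⁺/Mn. E°cell = (+0.14) − (-1.15) = +1.29 V, with n = 2.
ΔG° = −nFE° = −RT ln K, so ln K = nFE°/(RT) = (2)(96485)(+1.29) / ((8.314)(303)) = 98.816.
log₁₀ K = 98.816 / ln 10 = 42.9.

42.9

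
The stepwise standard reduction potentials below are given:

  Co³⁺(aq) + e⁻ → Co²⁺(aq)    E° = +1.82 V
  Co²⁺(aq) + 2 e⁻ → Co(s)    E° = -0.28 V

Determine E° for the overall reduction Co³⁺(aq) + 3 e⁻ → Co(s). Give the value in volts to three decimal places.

Standard free energies of sequential steps add: ΔG°₃ = ΔG°₁ + ΔG°₂, so n₃E°₃ = n₁E°₁ + n₂E°₂.
E°₃ = (1×+1.82 + 2×-0.28) / 3 = (+1.260) / 3 = +0.420 V.
E° values themselves are not directly additive — weighting by electron count is essential.

+0.420 V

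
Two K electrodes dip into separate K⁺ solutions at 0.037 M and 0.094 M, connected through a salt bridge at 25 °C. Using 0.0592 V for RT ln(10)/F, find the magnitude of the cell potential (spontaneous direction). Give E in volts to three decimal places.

For a concentration cell E°cell = 0. The 0.094 M side is the cathode (reduction is favoured where [K⁺] is higher).
With n = 1, E = −(0.0592/1) log([K⁺]ₐₙ/[K⁺]꜀ₐₜ) = −(0.0592/1) log(0.037/0.094) = −(0.0592/1)(-0.405) = +0.024 V.

+0.024 V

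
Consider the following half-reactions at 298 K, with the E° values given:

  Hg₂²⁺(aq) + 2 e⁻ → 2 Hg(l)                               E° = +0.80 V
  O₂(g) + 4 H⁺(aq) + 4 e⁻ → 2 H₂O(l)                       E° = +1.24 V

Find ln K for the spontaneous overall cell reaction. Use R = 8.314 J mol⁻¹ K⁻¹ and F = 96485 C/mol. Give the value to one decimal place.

Cathode: O₂/H₂O; anode: Hg₂²⁺/Hg. E°cell = (+1.24) − (+0.80) = +0.44 V, with n = 4.
ΔG° = −nFE° = −RT ln K, so ln K = nFE°/(RT) = (4)(96485)(+0.44) / ((8.314)(298)) = 68.540.

68.5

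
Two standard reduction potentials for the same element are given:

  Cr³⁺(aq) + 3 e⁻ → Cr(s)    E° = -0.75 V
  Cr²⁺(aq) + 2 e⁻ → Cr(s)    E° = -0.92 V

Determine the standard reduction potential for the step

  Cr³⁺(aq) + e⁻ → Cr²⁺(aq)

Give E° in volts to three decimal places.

Sequential free energies add, so n₃E°₃ = n₁E°₁ + n₂E°₂.
With n₃ = 3, and the known step contributing 2×(-0.92) V, the unknown satisfies 1·E° = 3×(-0.75) − 2×(-0.92) = -0.410.
E° = -0.410 / 1 = -0.410 V.

-0.410 V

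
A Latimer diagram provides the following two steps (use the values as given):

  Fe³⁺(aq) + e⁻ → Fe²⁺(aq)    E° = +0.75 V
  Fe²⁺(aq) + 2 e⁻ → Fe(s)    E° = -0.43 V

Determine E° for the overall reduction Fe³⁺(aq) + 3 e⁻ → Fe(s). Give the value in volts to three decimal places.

Since ΔG° = −nFE° is additive over sequential reductions, n₃E°₃ = n₁E°₁ + n₂E°₂.
E°₃ = (1×+0.75 + 2×-0.43) / 3 = (-0.110) / 3 = -0.037 V.

-0.037 V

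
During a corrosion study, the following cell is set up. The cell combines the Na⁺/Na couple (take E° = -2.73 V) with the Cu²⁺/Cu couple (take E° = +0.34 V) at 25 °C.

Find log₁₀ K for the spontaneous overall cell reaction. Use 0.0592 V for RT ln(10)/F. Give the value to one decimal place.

103.7

Cathode: Cu²⁺/Cu; anode: Na⁺/Na. E°cell = +3.07 V, n = 2.
log K = nE°cell / 0.0592 = (2)(+3.07) / 0.0592 = 103.7.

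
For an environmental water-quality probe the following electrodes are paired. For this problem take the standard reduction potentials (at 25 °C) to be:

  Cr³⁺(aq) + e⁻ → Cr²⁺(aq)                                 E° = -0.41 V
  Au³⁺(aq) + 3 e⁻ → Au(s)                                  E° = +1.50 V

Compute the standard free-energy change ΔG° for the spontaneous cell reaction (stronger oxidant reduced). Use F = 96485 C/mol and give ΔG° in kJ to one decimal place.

Au³⁺/Au (E° = +1.50 V) is the cathode; Cr³⁺/Cr²⁺ (E° = -0.41 V) is the anode, so E°cell = +1.91 V.
Balancing electrons gives n = 3 (lcm of 3 and 1).
ΔG° = −nFE° = −(3)(96485)(+1.91) = -552,859 J = -552.9 kJ.

-552.9 kJ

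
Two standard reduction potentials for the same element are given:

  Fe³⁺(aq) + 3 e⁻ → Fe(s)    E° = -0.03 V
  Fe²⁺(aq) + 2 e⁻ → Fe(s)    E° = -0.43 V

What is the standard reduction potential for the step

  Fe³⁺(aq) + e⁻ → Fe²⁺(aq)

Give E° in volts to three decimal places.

Sequential free energies add, so n₃E°₃ = n₁E°₁ + n₂E°₂.
With n₃ = 3, and the known step contributing 2×(-0.43) V, the unknown satisfies 1·E° = 3×(-0.03) − 2×(-0.43) = +0.770.
E° = +0.770 / 1 = +0.770 V.

+0.770 V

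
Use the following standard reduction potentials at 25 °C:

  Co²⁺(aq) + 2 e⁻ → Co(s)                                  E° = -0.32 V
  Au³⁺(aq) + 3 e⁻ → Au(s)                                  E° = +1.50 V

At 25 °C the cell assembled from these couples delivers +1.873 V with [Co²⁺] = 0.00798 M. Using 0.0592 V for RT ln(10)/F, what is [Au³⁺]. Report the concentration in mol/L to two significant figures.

Au³⁺/Au is the cathode, Co²⁺/Co the anode: E°cell = +1.82 V, n = 6.
Overall reaction: 2 Au³⁺(aq) + 3 Co(s) → 2 Au(s) + 3 Co²⁺(aq); Q = [Co²⁺]^3/[Au³⁺]^2.
From E = E° − (0.0592/n) log Q: log Q = (E° − E)·n/0.0592 = (+1.82 − (+1.873))·6/0.0592 = -5.3716.
So 2·log[Au³⁺] = 3·log(0.00798) − log Q = -6.2940 − (-5.3716) = -0.9224; log[Au³⁺] = -0.9224 / 2 = -0.4612; [Au³⁺] = 10^(-0.4612) ≈ 0.35 M.

0.35 M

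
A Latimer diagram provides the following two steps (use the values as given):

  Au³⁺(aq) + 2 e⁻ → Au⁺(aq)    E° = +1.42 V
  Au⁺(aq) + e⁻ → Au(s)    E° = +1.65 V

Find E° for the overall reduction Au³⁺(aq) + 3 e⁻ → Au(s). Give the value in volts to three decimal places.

Adding the free-energy changes (−nFE°) of the two steps gives −n₃FE°₃ = −n₁FE°₁ − n₂FE°₂.
E°₃ = (2×+1.42 + 1×+1.65) / 3 = (+4.490) / 3 = +1.497 V.
Simply averaging or adding the two E° values would be wrong; the electron-weighted sum is required.

+1.497 V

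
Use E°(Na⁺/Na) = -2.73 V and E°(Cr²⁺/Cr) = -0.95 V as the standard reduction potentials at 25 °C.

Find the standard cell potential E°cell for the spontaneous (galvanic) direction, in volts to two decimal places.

+1.78 V

The Cr²⁺/Cr couple has the higher reduction potential, so it is the cathode; Na⁺/Na is oxidised at the anode.
E°cell = E°(cathode) − E°(anode) = (-0.95) − (-2.73) = +1.78 V.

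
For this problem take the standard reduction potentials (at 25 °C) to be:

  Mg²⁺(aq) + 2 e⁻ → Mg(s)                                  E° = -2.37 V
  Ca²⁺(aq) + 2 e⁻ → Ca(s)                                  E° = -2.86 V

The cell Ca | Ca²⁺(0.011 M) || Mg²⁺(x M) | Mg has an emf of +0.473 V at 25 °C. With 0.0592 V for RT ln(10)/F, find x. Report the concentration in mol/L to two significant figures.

0.0029 M

Mg²⁺/Mg is the cathode, Ca²⁺/Ca the anode: E°cell = +0.49 V, n = 2.
Overall reaction: Mg²⁺(aq) + Ca(s) → Mg(s) + Ca²⁺(aq); Q = [Ca²⁺]^1/[Mg²⁺]^1.
From E = E° − (0.0592/n) log Q: log Q = (E° − E)·n/0.0592 = (+0.49 − (+0.473))·2/0.0592 = 0.5743.
So 1·log[Mg²⁺] = 1·log(0.011) − log Q = -1.9586 − (0.5743) = -2.5329; [Mg²⁺] = 10^(-2.5329) ≈ 0.0029 M.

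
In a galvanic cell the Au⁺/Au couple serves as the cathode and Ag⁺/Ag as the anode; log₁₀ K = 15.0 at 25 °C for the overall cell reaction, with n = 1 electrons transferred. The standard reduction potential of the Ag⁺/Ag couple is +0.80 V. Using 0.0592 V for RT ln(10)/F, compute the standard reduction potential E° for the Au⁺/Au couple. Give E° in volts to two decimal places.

+1.69 V

E°cell = (0.0592/n)·log K = (0.0592/1)(15.0) = +0.888 V.
Since Au⁺/Au is the cathode and Ag⁺/Ag the anode, E°cell = E°(Au⁺/Au) − E°(Ag⁺/Ag).
So E°(Au⁺/Au) = E°cell + E°(Ag⁺/Ag) = +0.888 + (+0.80) = +1.69 V.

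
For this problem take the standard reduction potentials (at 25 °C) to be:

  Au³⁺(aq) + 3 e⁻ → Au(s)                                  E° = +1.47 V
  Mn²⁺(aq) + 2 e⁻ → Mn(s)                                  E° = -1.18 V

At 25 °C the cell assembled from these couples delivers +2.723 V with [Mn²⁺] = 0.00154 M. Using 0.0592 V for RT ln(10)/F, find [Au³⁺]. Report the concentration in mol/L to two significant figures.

Au³⁺/Au is the cathode, Mn²⁺/Mn the anode: E°cell = +2.65 V, n = 6.
Overall reaction: 2 Au³⁺(aq) + 3 Mn(s) → 2 Au(s) + 3 Mn²⁺(aq); Q = [Mn²⁺]^3/[Au³⁺]^2.
From E = E° − (0.0592/n) log Q: log Q = (E° − E)·n/0.0592 = (+2.65 − (+2.723))·6/0.0592 = -7.3986.
So 2·log[Au³⁺] = 3·log(0.00154) − log Q = -8.4374 − (-7.3986) = -1.0388; log[Au³⁺] = -1.0388 / 2 = -0.5194; [Au³⁺] = 10^(-0.5194) ≈ 0.30 M.

0.30 M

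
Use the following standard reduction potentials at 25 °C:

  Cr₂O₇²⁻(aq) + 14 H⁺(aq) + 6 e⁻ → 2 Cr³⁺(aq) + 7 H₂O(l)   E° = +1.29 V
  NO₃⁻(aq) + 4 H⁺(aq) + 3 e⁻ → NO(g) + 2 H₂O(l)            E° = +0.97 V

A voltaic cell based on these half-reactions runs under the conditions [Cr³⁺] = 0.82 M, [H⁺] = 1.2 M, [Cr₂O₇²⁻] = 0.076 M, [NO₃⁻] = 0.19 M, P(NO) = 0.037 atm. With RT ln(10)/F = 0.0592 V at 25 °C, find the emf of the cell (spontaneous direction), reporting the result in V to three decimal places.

Cr₂O₇²⁻/Cr³⁺ is the cathode (higher E°), NO₃⁻/NO the anode: E°cell = +1.29 − (+0.97) = +0.32 V, n = 6.
Overall: Cr₂O₇²⁻(aq) + 6 H⁺(aq) + 2 NO(g) → 2 Cr³⁺(aq) + 3 H₂O(l) + 2 NO₃⁻(aq)
Q = [Cr³⁺]^2·[NO₃⁻]^2 / ([Cr₂O₇²⁻]·[H⁺]^6·P(NO)^2); log Q = 1.893.
E = E° − (0.0592/n) log Q = +0.32 − (0.0592/6)(1.893) = +0.301 V.

+0.301 V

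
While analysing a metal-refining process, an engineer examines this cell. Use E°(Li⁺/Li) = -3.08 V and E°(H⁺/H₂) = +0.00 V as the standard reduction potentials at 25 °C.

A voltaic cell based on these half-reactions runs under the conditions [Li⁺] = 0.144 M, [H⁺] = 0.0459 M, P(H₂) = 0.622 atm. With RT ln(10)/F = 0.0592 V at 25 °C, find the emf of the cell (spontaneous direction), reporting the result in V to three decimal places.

+3.057 V

H⁺/H₂ is the cathode (higher E°), Li⁺/Li the anode: E°cell = +0.00 − (-3.08) = +3.08 V, n = 2.
Overall: 2 H⁺(aq) + 2 Li(s) → H₂(g) + 2 Li⁺(aq)
Q = P(H₂)·[Li⁺]^2 / ([H⁺]^2); log Q = 0.787.
E = E° − (0.0592/n) log Q = +3.08 − (0.0592/2)(0.787) = +3.057 V.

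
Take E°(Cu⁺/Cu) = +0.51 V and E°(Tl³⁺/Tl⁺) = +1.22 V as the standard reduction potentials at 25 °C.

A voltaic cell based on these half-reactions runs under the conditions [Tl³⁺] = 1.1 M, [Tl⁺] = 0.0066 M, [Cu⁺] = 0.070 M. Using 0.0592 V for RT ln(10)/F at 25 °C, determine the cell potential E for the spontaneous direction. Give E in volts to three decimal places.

+0.844 V

Tl³⁺/Tl⁺ is the cathode (higher E°), Cu⁺/Cu the anode: E°cell = +1.22 − (+0.51) = +0.71 V, n = 2.
Overall: Tl³⁺(aq) + 2 Cu(s) → Tl⁺(aq) + 2 Cu⁺(aq)
Q = [Tl⁺]·[Cu⁺]^2 / ([Tl³⁺]); log Q = -4.532.
E = E° − (0.0592/n) log Q = +0.71 − (0.0592/2)(-4.532) = +0.844 V.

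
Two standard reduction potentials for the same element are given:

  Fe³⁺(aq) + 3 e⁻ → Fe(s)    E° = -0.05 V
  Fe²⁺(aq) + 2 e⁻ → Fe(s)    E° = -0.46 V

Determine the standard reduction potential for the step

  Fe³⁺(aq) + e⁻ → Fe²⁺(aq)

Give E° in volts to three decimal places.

+0.770 V

Sequential free energies add, so n₃E°₃ = n₁E°₁ + n₂E°₂.
With n₃ = 3, and the known step contributing 2×(-0.46) V, the unknown satisfies 1·E° = 3×(-0.05) − 2×(-0.46) = +0.770.
E° = +0.770 / 1 = +0.770 V.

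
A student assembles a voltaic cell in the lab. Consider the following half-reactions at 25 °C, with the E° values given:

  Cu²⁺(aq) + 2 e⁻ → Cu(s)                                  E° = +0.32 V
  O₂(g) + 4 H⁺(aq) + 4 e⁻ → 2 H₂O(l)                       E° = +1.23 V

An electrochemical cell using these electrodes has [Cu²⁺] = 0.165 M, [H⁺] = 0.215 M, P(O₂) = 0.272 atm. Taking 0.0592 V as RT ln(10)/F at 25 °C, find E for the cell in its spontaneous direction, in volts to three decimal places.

+0.885 V

O₂/H₂O is the cathode (higher E°), Cu²⁺/Cu the anode: E°cell = +1.23 − (+0.32) = +0.91 V, n = 4.
Overall: O₂(g) + 4 H⁺(aq) + 2 Cu(s) → 2 H₂O(l) + 2 Cu²⁺(aq)
Q = [Cu²⁺]^2 / (P(O₂)·[H⁺]^4); log Q = 1.671.
E = E° − (0.0592/n) log Q = +0.91 − (0.0592/4)(1.671) = +0.885 V.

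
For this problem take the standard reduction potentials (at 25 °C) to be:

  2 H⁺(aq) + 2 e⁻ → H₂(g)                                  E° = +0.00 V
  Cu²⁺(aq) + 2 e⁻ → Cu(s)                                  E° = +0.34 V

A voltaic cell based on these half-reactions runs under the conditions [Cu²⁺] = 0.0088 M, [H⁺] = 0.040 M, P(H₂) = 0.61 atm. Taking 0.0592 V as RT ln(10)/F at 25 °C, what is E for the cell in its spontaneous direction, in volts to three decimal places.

+0.356 V

Cu²⁺/Cu is the cathode (higher E°), H⁺/H₂ the anode: E°cell = +0.34 − (+0.00) = +0.34 V, n = 2.
Overall: Cu²⁺(aq) + H₂(g) → Cu(s) + 2 H⁺(aq)
Q = [H⁺]^2 / ([Cu²⁺]·P(H₂)); log Q = -0.526.
E = E° − (0.0592/n) log Q = +0.34 − (0.0592/2)(-0.526) = +0.356 V.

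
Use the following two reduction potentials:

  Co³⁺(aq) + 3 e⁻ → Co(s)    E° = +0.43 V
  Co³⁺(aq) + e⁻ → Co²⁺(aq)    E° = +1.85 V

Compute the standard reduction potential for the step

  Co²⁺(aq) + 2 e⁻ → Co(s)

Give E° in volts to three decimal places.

Sequential free energies add, so n₃E°₃ = n₁E°₁ + n₂E°₂.
With n₃ = 3, and the known step contributing 1×(+1.85) V, the unknown satisfies 2·E° = 3×(+0.43) − 1×(+1.85) = -0.560.
E° = -0.560 / 2 = -0.280 V.

-0.280 V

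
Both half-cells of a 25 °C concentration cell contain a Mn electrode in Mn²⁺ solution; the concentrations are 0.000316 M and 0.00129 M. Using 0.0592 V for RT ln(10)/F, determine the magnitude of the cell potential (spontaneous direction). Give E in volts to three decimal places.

+0.018 V

For a concentration cell E°cell = 0. The 0.00129 M side is the cathode (reduction is favoured where [Mn²⁺] is higher).
With n = 2, E = −(0.0592/2) log([Mn²⁺]ₐₙ/[Mn²⁺]꜀ₐₜ) = −(0.0592/2) log(0.000316/0.00129) = −(0.0592/2)(-0.611) = +0.018 V.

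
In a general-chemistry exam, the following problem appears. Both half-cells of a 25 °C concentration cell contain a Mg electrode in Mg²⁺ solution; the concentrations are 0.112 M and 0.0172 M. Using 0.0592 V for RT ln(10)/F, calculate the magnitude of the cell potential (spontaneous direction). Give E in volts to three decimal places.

For a concentration cell E°cell = 0. The 0.112 M side is the cathode (reduction is favoured where [Mg²⁺] is higher).
With n = 2, E = −(0.0592/2) log([Mg²⁺]ₐₙ/[Mg²⁺]꜀ₐₜ) = −(0.0592/2) log(0.0172/0.112) = −(0.0592/2)(-0.814) = +0.024 V.

+0.024 V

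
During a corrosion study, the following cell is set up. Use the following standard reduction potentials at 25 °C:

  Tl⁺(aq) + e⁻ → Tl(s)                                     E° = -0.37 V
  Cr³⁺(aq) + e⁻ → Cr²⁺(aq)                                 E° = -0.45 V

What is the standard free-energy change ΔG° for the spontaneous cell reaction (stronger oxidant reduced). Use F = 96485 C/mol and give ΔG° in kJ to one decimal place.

Tl⁺/Tl (E° = -0.37 V) is the cathode; Cr³⁺/Cr²⁺ (E° = -0.45 V) is the anode, so E°cell = +0.08 V.
Balancing electrons gives n = 1 (lcm of 1 and 1).
ΔG° = −nFE° = −(1)(96485)(+0.08) = -7,719 J = -7.7 kJ.

-7.7 kJ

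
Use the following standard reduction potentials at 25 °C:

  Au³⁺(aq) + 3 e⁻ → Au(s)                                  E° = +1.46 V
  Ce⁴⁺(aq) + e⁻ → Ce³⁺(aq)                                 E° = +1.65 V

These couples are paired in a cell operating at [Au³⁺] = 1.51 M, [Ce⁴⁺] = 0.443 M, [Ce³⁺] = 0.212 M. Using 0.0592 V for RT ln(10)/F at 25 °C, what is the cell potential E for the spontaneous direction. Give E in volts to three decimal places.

Ce⁴⁺/Ce³⁺ is the cathode (higher E°), Au³⁺/Au the anode: E°cell = +1.65 − (+1.46) = +0.19 V, n = 3.
Overall: 3 Ce⁴⁺(aq) + Au(s) → 3 Ce³⁺(aq) + Au³⁺(aq)
Q = [Ce³⁺]^3·[Au³⁺] / ([Ce⁴⁺]^3); log Q = -0.781.
E = E° − (0.0592/n) log Q = +0.19 − (0.0592/3)(-0.781) = +0.205 V.

+0.205 V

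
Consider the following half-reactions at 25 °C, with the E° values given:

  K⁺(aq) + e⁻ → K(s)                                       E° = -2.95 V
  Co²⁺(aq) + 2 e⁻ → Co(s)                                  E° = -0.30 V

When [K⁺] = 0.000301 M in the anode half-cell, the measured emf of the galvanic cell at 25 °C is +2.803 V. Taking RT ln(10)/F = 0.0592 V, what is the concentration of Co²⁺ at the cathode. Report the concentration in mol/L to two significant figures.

0.013 M

Co²⁺/Co is the cathode, K⁺/K the anode: E°cell = +2.65 V, n = 2.
Overall reaction: Co²⁺(aq) + 2 K(s) → Co(s) + 2 K⁺(aq); Q = [K⁺]^2/[Co²⁺]^1.
From E = E° − (0.0592/n) log Q: log Q = (E° − E)·n/0.0592 = (+2.65 − (+2.803))·2/0.0592 = -5.1689.
So 1·log[Co²⁺] = 2·log(0.000301) − log Q = -7.0429 − (-5.1689) = -1.8740; [Co²⁺] = 10^(-1.8740) ≈ 0.013 M.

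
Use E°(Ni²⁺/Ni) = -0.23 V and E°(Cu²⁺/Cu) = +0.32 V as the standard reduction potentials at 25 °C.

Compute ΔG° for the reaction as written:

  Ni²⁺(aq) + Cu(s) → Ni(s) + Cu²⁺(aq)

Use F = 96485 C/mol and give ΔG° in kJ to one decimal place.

+106.1 kJ

As written, Ni²⁺/Ni is reduced (cathode) and Cu²⁺/Cu is oxidised (anode), so E°cell = (-0.23) − (+0.32) = -0.55 V.
Balancing electrons gives n = 2.
ΔG° = −nFE° = −(2)(96485)(-0.55) = 106,134 J = +106.1 kJ.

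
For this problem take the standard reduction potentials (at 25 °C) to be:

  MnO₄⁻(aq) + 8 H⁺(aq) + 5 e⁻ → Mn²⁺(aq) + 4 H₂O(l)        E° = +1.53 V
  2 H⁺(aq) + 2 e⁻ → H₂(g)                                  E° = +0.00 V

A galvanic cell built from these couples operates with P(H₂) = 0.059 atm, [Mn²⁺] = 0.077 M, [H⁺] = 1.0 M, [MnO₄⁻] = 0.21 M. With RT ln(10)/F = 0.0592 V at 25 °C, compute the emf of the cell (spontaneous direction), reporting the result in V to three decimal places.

+1.499 V

MnO₄⁻/Mn²⁺ is the cathode (higher E°), H⁺/H₂ the anode: E°cell = +1.53 − (+0.00) = +1.53 V, n = 10.
Overall: 2 MnO₄⁻(aq) + 6 H⁺(aq) + 5 H₂(g) → 2 Mn²⁺(aq) + 8 H₂O(l)
Q = [Mn²⁺]^2 / ([MnO₄⁻]^2·[H⁺]^6·P(H₂)^5); log Q = 5.274.
E = E° − (0.0592/n) log Q = +1.53 − (0.0592/10)(5.274) = +1.499 V.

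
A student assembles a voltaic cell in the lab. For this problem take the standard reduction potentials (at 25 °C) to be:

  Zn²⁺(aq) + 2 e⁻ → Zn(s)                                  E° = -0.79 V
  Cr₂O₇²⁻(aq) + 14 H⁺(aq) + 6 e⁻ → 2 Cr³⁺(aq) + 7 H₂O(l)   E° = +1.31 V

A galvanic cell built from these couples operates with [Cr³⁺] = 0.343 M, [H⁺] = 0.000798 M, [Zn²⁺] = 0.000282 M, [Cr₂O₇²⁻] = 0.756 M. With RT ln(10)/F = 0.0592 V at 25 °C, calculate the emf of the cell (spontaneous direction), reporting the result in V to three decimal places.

+1.785 V

Cr₂O₇²⁻/Cr³⁺ is the cathode (higher E°), Zn²⁺/Zn the anode: E°cell = +1.31 − (-0.79) = +2.10 V, n = 6.
Overall: Cr₂O₇²⁻(aq) + 14 H⁺(aq) + 3 Zn(s) → 2 Cr³⁺(aq) + 7 H₂O(l) + 3 Zn²⁺(aq)
Q = [Cr³⁺]^2·[Zn²⁺]^3 / ([Cr₂O₇²⁻]·[H⁺]^14); log Q = 31.915.
E = E° − (0.0592/n) log Q = +2.10 − (0.0592/6)(31.915) = +1.785 V.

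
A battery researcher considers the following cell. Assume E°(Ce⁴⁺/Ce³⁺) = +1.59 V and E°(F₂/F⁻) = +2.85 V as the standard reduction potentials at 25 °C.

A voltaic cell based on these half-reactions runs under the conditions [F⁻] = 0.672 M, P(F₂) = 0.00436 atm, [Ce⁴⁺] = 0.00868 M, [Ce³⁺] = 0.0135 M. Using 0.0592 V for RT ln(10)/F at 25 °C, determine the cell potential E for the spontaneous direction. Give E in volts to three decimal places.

+1.212 V

F₂/F⁻ is the cathode (higher E°), Ce⁴⁺/Ce³⁺ the anode: E°cell = +2.85 − (+1.59) = +1.26 V, n = 2.
Overall: F₂(g) + 2 Ce³⁺(aq) → 2 F⁻(aq) + 2 Ce⁴⁺(aq)
Q = [F⁻]^2·[Ce⁴⁺]^2 / (P(F₂)·[Ce³⁺]^2); log Q = 1.632.
E = E° − (0.0592/n) log Q = +1.26 − (0.0592/2)(1.632) = +1.212 V.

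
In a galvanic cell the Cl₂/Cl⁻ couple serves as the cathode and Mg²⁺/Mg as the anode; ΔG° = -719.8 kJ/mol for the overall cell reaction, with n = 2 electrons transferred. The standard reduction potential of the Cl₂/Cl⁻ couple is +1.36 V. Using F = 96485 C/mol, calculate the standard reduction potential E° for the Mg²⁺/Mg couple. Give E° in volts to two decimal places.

E°cell = −ΔG°/(nF) = −(-719.8×10³)/((2)(96485)) = +3.730 V.
Since Cl₂/Cl⁻ is the cathode and Mg²⁺/Mg the anode, E°cell = E°(Cl₂/Cl⁻) − E°(Mg²⁺/Mg).
So E°(Mg²⁺/Mg) = E°(Cl₂/Cl⁻) − E°cell = (+1.36) − (+3.730) = -2.37 V.

-2.37 V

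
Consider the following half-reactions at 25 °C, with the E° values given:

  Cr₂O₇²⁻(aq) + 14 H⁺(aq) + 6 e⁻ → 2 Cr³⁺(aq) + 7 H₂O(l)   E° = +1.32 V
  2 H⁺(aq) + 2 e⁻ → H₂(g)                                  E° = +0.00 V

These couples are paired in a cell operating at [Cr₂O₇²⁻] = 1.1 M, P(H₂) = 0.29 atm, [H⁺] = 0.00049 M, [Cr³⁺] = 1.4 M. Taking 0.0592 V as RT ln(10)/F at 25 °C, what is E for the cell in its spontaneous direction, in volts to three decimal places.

+1.040 V

Cr₂O₇²⁻/Cr³⁺ is the cathode (higher E°), H⁺/H₂ the anode: E°cell = +1.32 − (+0.00) = +1.32 V, n = 6.
Overall: Cr₂O₇²⁻(aq) + 8 H⁺(aq) + 3 H₂(g) → 2 Cr³⁺(aq) + 7 H₂O(l)
Q = [Cr³⁺]^2 / ([Cr₂O₇²⁻]·[H⁺]^8·P(H₂)^3); log Q = 28.342.
E = E° − (0.0592/n) log Q = +1.32 − (0.0592/6)(28.342) = +1.040 V.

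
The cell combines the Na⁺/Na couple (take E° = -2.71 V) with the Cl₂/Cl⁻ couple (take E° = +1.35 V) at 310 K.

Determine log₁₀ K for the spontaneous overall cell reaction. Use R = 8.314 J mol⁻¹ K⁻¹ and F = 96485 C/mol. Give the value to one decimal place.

132.0

Cathode: Cl₂/Cl⁻; anode: Na⁺/Na. E°cell = (+1.35) − (-2.71) = +4.06 V, with n = 2.
ΔG° = −nFE° = −RT ln K, so ln K = nFE°/(RT) = (2)(96485)(+4.06) / ((8.314)(310)) = 303.979.
log₁₀ K = 303.979 / ln 10 = 132.0.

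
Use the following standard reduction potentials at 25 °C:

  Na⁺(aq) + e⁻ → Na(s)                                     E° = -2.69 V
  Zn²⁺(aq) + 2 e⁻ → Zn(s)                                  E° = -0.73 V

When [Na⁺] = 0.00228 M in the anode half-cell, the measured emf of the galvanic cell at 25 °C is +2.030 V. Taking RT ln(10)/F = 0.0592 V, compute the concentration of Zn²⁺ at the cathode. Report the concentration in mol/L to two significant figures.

Zn²⁺/Zn is the cathode, Na⁺/Na the anode: E°cell = +1.96 V, n = 2.
Overall reaction: Zn²⁺(aq) + 2 Na(s) → Zn(s) + 2 Na⁺(aq); Q = [Na⁺]^2/[Zn²⁺]^1.
From E = E° − (0.0592/n) log Q: log Q = (E° − E)·n/0.0592 = (+1.96 − (+2.030))·2/0.0592 = -2.3649.
So 1·log[Zn²⁺] = 2·log(0.00228) − log Q = -5.2841 − (-2.3649) = -2.9192; [Zn²⁺] = 10^(-2.9192) ≈ 0.0012 M.

0.0012 M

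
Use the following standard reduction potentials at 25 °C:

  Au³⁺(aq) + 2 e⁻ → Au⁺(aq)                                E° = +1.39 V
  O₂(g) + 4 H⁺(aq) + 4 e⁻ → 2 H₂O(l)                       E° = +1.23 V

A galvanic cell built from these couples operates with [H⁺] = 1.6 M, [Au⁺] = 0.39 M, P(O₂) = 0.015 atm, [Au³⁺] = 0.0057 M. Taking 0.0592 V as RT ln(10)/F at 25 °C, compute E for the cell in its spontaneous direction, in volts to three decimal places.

+0.121 V

Au³⁺/Au⁺ is the cathode (higher E°), O₂/H₂O the anode: E°cell = +1.39 − (+1.23) = +0.16 V, n = 4.
Overall: 2 Au³⁺(aq) + 2 H₂O(l) → 2 Au⁺(aq) + O₂(g) + 4 H⁺(aq)
Q = [Au⁺]^2·P(O₂)·[H⁺]^4 / ([Au³⁺]^2); log Q = 2.663.
E = E° − (0.0592/n) log Q = +0.16 − (0.0592/4)(2.663) = +0.121 V.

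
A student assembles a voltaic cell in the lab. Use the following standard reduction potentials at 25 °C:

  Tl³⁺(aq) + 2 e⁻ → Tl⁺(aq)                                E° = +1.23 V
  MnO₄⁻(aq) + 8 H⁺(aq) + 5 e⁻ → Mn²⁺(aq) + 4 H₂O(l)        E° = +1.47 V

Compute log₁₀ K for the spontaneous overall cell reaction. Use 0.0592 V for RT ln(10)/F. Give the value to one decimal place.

40.5

Cathode: MnO₄⁻/Mn²⁺; anode: Tl³⁺/Tl⁺. E°cell = +0.24 V, n = 10.
log K = nE°cell / 0.0592 = (10)(+0.24) / 0.0592 = 40.5.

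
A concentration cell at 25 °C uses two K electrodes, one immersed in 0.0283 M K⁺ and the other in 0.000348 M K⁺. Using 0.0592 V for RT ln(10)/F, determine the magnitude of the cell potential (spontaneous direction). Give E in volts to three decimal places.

For a concentration cell E°cell = 0. The 0.0283 M side is the cathode (reduction is favoured where [K⁺] is higher).
With n = 1, E = −(0.0592/1) log([K⁺]ₐₙ/[K⁺]꜀ₐₜ) = −(0.0592/1) log(0.000348/0.0283) = −(0.0592/1)(-1.910) = +0.113 V.

+0.113 V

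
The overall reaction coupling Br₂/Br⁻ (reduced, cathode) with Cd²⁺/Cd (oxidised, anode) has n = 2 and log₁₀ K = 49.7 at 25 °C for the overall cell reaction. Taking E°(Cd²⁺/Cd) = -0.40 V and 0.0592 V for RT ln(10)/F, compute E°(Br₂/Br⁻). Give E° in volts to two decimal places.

E°cell = (0.0592/n)·log K = (0.0592/2)(49.7) = +1.471 V.
Since Br₂/Br⁻ is the cathode and Cd²⁺/Cd the anode, E°cell = E°(Br₂/Br⁻) − E°(Cd²⁺/Cd).
So E°(Br₂/Br⁻) = E°cell + E°(Cd²⁺/Cd) = +1.471 + (-0.40) = +1.07 V.

+1.07 V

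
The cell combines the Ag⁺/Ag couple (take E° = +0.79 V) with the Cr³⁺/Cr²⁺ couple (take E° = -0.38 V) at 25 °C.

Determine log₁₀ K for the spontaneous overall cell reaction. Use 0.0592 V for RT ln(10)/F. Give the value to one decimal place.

Cathode: Ag⁺/Ag; anode: Cr³⁺/Cr²⁺. E°cell = +1.17 V, n = 1.
log K = nE°cell / 0.0592 = (1)(+1.17) / 0.0592 = 19.8.

19.8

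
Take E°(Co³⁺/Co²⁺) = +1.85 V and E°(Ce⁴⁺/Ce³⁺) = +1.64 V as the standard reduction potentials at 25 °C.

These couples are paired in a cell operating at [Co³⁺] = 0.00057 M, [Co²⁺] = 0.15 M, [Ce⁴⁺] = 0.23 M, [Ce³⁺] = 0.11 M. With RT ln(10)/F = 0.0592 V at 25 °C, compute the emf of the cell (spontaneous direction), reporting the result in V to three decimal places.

Co³⁺/Co²⁺ is the cathode (higher E°), Ce⁴⁺/Ce³⁺ the anode: E°cell = +1.85 − (+1.64) = +0.21 V, n = 1.
Overall: Co³⁺(aq) + Ce³⁺(aq) → Co²⁺(aq) + Ce⁴⁺(aq)
Q = [Co²⁺]·[Ce⁴⁺] / ([Co³⁺]·[Ce³⁺]); log Q = 2.741.
E = E° − (0.0592/n) log Q = +0.21 − (0.0592/1)(2.741) = +0.048 V.

+0.048 V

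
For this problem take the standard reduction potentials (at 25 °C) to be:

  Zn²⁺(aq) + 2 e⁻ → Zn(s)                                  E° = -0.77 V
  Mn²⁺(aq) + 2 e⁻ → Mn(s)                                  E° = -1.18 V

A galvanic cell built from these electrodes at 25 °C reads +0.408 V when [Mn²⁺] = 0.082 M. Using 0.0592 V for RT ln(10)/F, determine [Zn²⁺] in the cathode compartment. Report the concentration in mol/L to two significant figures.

Zn²⁺/Zn is the cathode, Mn²⁺/Mn the anode: E°cell = +0.41 V, n = 2.
Overall reaction: Zn²⁺(aq) + Mn(s) → Zn(s) + Mn²⁺(aq); Q = [Mn²⁺]^1/[Zn²⁺]^1.
From E = E° − (0.0592/n) log Q: log Q = (E° − E)·n/0.0592 = (+0.41 − (+0.408))·2/0.0592 = 0.0676.
So 1·log[Zn²⁺] = 1·log(0.082) − log Q = -1.0862 − (0.0676) = -1.1538; [Zn²⁺] = 10^(-1.1538) ≈ 0.070 M.

0.070 M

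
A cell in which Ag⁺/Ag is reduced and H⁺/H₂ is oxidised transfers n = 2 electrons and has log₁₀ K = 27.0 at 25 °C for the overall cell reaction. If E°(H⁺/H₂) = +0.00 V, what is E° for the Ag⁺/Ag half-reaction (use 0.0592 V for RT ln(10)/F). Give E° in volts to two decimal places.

+0.80 V

E°cell = (0.0592/n)·log K = (0.0592/2)(27.0) = +0.799 V.
Since Ag⁺/Ag is the cathode and H⁺/H₂ the anode, E°cell = E°(Ag⁺/Ag) − E°(H⁺/H₂).
So E°(Ag⁺/Ag) = E°cell + E°(H⁺/H₂) = +0.799 + (+0.00) = +0.80 V.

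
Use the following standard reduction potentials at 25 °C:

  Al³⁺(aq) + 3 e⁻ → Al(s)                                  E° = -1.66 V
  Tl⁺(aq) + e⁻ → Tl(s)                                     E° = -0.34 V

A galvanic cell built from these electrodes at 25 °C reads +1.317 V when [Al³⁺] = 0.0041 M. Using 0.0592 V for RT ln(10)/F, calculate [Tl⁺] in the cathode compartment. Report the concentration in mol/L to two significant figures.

Tl⁺/Tl is the cathode, Al³⁺/Al the anode: E°cell = +1.32 V, n = 3.
Overall reaction: 3 Tl⁺(aq) + Al(s) → 3 Tl(s) + Al³⁺(aq); Q = [Al³⁺]^1/[Tl⁺]^3.
From E = E° − (0.0592/n) log Q: log Q = (E° − E)·n/0.0592 = (+1.32 − (+1.317))·3/0.0592 = 0.1520.
So 3·log[Tl⁺] = 1·log(0.0041) − log Q = -2.3872 − (0.1520) = -2.5392; log[Tl⁺] = -2.5392 / 3 = -0.8464; [Tl⁺] = 10^(-0.8464) ≈ 0.14 M.

0.14 M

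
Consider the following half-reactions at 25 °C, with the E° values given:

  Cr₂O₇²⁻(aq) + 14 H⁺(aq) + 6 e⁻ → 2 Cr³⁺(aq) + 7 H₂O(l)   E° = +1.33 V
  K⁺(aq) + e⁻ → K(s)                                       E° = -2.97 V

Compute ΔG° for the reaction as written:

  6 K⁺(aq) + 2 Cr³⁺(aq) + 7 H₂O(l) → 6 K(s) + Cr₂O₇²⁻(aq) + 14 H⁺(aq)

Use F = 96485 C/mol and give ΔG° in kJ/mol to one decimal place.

As written, K⁺/K is reduced (cathode) and Cr₂O₇²⁻/Cr³⁺ is oxidised (anode), so E°cell = (-2.97) − (+1.33) = -4.30 V.
Balancing electrons gives n = 6.
ΔG° = −nFE° = −(6)(96485)(-4.30) = 2,489,313 J = +2489.3 kJ/mol.

+2489.3 kJ/mol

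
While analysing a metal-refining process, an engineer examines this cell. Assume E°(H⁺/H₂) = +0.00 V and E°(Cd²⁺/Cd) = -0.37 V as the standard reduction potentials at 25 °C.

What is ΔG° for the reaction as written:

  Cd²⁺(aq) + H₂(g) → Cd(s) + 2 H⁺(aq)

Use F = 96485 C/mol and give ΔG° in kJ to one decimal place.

As written, Cd²⁺/Cd is reduced (cathode) and H⁺/H₂ is oxidised (anode), so E°cell = (-0.37) − (+0.00) = -0.37 V.
Balancing electrons gives n = 2.
ΔG° = −nFE° = −(2)(96485)(-0.37) = 71,399 J = +71.4 kJ.

+71.4 kJ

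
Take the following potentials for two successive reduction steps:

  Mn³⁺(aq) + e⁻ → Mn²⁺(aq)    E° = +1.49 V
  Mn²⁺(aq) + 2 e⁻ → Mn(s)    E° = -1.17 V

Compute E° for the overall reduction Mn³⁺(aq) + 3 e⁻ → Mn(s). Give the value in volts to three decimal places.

Adding the free-energy changes (−nFE°) of the two steps gives −n₃FE°₃ = −n₁FE°₁ − n₂FE°₂.
E°₃ = (1×+1.49 + 2×-1.17) / 3 = (-0.850) / 3 = -0.283 V.

-0.283 V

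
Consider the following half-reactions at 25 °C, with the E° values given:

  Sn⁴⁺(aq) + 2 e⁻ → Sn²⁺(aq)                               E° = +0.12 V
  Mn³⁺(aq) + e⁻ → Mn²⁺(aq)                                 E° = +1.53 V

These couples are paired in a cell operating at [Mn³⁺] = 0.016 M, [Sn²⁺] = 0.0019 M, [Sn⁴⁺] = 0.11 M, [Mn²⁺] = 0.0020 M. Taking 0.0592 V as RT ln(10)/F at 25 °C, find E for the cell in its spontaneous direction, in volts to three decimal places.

+1.411 V

Mn³⁺/Mn²⁺ is the cathode (higher E°), Sn⁴⁺/Sn²⁺ the anode: E°cell = +1.53 − (+0.12) = +1.41 V, n = 2.
Overall: 2 Mn³⁺(aq) + Sn²⁺(aq) → 2 Mn²⁺(aq) + Sn⁴⁺(aq)
Q = [Mn²⁺]^2·[Sn⁴⁺] / ([Mn³⁺]^2·[Sn²⁺]); log Q = -0.044.
E = E° − (0.0592/n) log Q = +1.41 − (0.0592/2)(-0.044) = +1.411 V.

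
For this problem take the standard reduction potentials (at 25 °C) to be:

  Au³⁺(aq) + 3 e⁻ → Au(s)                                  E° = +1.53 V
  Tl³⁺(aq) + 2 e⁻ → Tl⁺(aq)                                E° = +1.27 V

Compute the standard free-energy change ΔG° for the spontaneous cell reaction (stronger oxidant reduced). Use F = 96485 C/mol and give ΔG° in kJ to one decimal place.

-150.5 kJ

Au³⁺/Au (E° = +1.53 V) is the cathode; Tl³⁺/Tl⁺ (E° = +1.27 V) is the anode, so E°cell = +0.26 V.
Balancing electrons gives n = 6 (lcm of 3 and 2).
ΔG° = −nFE° = −(6)(96485)(+0.26) = -150,517 J = -150.5 kJ.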